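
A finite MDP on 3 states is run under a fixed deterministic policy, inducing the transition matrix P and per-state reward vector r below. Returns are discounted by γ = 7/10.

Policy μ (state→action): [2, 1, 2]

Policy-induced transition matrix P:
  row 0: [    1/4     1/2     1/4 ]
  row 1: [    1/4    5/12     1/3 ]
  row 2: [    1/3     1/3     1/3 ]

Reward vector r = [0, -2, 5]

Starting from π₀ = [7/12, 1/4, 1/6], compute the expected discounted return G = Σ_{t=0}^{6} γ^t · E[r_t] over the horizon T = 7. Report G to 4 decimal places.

t=0: π = [0.5833, 0.2500, 0.1667], E[r] = 0.3333, γ^t·E[r] = 0.333333, running G = 0.333333
t=1: π = [0.2639, 0.4514, 0.2847], E[r] = 0.5208, γ^t·E[r] = 0.364583, running G = 0.697917
t=2: π = [0.2737, 0.4149, 0.3113], E[r] = 0.7269, γ^t·E[r] = 0.356157, running G = 1.054074
t=3: π = [0.2759, 0.4135, 0.3105], E[r] = 0.7255, γ^t·E[r] = 0.248864, running G = 1.302938
t=4: π = [0.2759, 0.4138, 0.3103], E[r] = 0.7241, γ^t·E[r] = 0.173861, running G = 1.476799
t=5: π = [0.2759, 0.4138, 0.3103], E[r] = 0.7241, γ^t·E[r] = 0.121704, running G = 1.598503
t=6: π = [0.2759, 0.4138, 0.3103], E[r] = 0.7241, γ^t·E[r] = 0.085194, running G = 1.683697

G = 1.6837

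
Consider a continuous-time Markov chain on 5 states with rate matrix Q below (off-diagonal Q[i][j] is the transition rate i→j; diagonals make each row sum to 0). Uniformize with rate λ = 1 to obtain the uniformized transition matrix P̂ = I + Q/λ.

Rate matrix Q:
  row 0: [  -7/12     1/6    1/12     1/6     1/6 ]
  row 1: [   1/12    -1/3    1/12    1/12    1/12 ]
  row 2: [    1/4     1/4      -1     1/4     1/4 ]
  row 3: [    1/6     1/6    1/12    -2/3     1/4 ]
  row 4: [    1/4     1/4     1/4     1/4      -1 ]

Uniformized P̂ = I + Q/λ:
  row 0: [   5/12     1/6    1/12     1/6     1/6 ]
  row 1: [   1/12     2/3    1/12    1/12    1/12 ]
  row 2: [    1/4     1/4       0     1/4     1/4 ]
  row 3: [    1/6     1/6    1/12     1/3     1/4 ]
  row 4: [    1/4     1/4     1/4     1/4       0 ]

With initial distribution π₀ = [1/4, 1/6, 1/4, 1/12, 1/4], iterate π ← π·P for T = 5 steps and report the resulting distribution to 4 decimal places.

t=0: π = [0.2500, 0.1667, 0.2500, 0.0833, 0.2500]
t=1: π = [0.2569, 0.2917, 0.1042, 0.2083, 0.1389]
t=2: π = [0.2269, 0.3328, 0.0978, 0.1973, 0.1453]
t=3: π = [0.2159, 0.3533, 0.0994, 0.1921, 0.1393]
t=4: π = [0.2111, 0.3632, 0.0983, 0.1891, 0.1383]
t=5: π = [0.2089, 0.3680, 0.0982, 0.1876, 0.1373]

π = [0.2089, 0.3680, 0.0982, 0.1876, 0.1373]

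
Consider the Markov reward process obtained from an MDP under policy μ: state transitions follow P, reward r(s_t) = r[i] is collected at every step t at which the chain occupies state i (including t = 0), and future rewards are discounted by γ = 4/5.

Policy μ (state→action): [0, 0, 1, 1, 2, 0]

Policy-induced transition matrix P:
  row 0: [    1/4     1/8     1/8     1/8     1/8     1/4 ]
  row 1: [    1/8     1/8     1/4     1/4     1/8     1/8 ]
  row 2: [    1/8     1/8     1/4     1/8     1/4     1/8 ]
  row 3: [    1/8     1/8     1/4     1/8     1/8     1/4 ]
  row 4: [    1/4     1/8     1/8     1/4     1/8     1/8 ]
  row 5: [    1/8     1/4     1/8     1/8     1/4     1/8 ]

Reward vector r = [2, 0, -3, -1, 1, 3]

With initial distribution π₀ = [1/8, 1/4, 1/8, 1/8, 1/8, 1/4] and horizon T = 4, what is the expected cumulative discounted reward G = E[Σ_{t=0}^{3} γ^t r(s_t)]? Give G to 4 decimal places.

G = 1.1100

t=0: π = [0.1250, 0.2500, 0.1250, 0.1250, 0.1250, 0.2500], E[r] = 0.6250, γ^t·E[r] = 0.625000, running G = 0.625000
t=1: π = [0.1563, 0.1563, 0.1875, 0.1719, 0.1719, 0.1563], E[r] = 0.2188, γ^t·E[r] = 0.175000, running G = 0.800000
t=2: π = [0.1660, 0.1445, 0.1895, 0.1660, 0.1680, 0.1660], E[r] = 0.2637, γ^t·E[r] = 0.168750, running G = 0.968750
t=3: π = [0.1667, 0.1458, 0.1875, 0.1641, 0.1694, 0.1665], E[r] = 0.2759, γ^t·E[r] = 0.141250, running G = 1.110000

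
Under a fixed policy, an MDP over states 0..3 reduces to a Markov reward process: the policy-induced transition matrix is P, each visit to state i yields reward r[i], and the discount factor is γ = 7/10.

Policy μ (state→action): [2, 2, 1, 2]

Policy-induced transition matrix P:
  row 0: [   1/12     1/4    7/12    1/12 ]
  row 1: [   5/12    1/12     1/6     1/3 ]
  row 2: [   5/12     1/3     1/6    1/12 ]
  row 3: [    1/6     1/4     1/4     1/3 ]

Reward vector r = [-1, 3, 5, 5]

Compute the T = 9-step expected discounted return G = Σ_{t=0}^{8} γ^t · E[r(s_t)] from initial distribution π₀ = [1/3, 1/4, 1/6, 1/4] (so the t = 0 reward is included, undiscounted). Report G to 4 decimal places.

G = 8.9472

t=0: π = [0.3333, 0.2500, 0.1667, 0.2500], E[r] = 2.5000, γ^t·E[r] = 2.500000, running G = 2.500000
t=1: π = [0.2431, 0.2222, 0.3264, 0.2083], E[r] = 3.0972, γ^t·E[r] = 2.168056, running G = 4.668056
t=2: π = [0.2836, 0.2402, 0.2853, 0.1910], E[r] = 2.8183, γ^t·E[r] = 1.380961, running G = 6.049016
t=3: π = [0.2744, 0.2337, 0.3007, 0.1911], E[r] = 2.8861, γ^t·E[r] = 0.989929, running G = 7.038946
t=4: π = [0.2774, 0.2361, 0.2969, 0.1895], E[r] = 2.8633, γ^t·E[r] = 0.687472, running G = 7.726418
t=5: π = [0.2768, 0.2354, 0.2981, 0.1897], E[r] = 2.8684, γ^t·E[r] = 0.482088, running G = 8.208506
t=6: π = [0.2770, 0.2356, 0.2978, 0.1896], E[r] = 2.8670, γ^t·E[r] = 0.337302, running G = 8.545808
t=7: π = [0.2769, 0.2356, 0.2979, 0.1896], E[r] = 2.8672, γ^t·E[r] = 0.236130, running G = 8.781938
t=8: π = [0.2769, 0.2356, 0.2979, 0.1896], E[r] = 2.8672, γ^t·E[r] = 0.165289, running G = 8.947227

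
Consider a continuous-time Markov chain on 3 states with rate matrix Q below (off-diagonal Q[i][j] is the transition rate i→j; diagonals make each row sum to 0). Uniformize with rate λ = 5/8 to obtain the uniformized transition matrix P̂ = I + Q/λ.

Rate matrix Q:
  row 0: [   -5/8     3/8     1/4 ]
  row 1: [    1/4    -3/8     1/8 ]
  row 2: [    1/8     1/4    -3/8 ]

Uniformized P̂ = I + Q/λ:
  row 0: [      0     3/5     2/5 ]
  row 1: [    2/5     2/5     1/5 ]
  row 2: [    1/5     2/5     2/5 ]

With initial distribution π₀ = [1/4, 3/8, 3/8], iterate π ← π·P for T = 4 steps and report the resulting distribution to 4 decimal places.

t=0: π = [0.2500, 0.3750, 0.3750]
t=1: π = [0.2250, 0.4500, 0.3250]
t=2: π = [0.2450, 0.4450, 0.3100]
t=3: π = [0.2400, 0.4490, 0.3110]
t=4: π = [0.2418, 0.4480, 0.3102]

π = [0.2418, 0.4480, 0.3102]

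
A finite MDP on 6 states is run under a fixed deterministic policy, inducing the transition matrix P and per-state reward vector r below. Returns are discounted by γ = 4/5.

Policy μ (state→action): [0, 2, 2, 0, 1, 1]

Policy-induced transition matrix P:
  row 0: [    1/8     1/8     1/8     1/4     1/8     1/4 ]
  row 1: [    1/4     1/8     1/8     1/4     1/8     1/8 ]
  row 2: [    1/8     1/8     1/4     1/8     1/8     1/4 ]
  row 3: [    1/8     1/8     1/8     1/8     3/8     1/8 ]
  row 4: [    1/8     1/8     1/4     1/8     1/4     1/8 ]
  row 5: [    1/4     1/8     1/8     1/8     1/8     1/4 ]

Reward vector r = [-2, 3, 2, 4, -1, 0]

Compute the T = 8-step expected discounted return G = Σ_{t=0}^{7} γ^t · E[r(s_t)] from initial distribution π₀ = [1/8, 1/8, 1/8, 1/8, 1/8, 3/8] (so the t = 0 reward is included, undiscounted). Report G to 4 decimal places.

t=0: π = [0.1250, 0.1250, 0.1250, 0.1250, 0.1250, 0.3750], E[r] = 0.7500, γ^t·E[r] = 0.750000, running G = 0.750000
t=1: π = [0.1875, 0.1250, 0.1563, 0.1563, 0.1719, 0.2031], E[r] = 0.7656, γ^t·E[r] = 0.612500, running G = 1.362500
t=2: π = [0.1660, 0.1250, 0.1660, 0.1641, 0.1855, 0.1934], E[r] = 0.8457, γ^t·E[r] = 0.541250, running G = 1.903750
t=3: π = [0.1648, 0.1250, 0.1689, 0.1614, 0.1892, 0.1907], E[r] = 0.8396, γ^t·E[r] = 0.429875, running G = 2.333625
t=4: π = [0.1645, 0.1250, 0.1698, 0.1612, 0.1890, 0.1906], E[r] = 0.8415, γ^t·E[r] = 0.344688, running G = 2.678313
t=5: π = [0.1644, 0.1250, 0.1698, 0.1612, 0.1889, 0.1906], E[r] = 0.8416, γ^t·E[r] = 0.275776, running G = 2.954089
t=6: π = [0.1644, 0.1250, 0.1698, 0.1612, 0.1889, 0.1906], E[r] = 0.8416, γ^t·E[r] = 0.220622, running G = 3.174710
t=7: π = [0.1645, 0.1250, 0.1698, 0.1612, 0.1889, 0.1906], E[r] = 0.8416, γ^t·E[r] = 0.176497, running G = 3.351207

G = 3.3512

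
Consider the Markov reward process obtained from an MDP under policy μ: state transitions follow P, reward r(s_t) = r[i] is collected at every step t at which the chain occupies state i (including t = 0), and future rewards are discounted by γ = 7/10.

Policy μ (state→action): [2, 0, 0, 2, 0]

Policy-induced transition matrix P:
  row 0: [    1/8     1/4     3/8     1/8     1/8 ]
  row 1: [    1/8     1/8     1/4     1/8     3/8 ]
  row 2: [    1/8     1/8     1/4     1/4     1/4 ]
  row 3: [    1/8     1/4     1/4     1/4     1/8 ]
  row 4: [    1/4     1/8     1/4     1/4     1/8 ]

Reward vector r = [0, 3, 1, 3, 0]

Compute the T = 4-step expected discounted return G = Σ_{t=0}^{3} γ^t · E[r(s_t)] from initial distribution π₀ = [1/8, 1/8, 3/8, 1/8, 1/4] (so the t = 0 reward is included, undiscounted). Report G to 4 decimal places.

t=0: π = [0.1250, 0.1250, 0.3750, 0.1250, 0.2500], E[r] = 1.1250, γ^t·E[r] = 1.125000, running G = 1.125000
t=1: π = [0.1563, 0.1563, 0.2656, 0.2188, 0.2031], E[r] = 1.3906, γ^t·E[r] = 0.973438, running G = 2.098438
t=2: π = [0.1504, 0.1719, 0.2695, 0.2109, 0.1973], E[r] = 1.4180, γ^t·E[r] = 0.694805, running G = 2.793242
t=3: π = [0.1497, 0.1702, 0.2688, 0.2097, 0.2017], E[r] = 1.4084, γ^t·E[r] = 0.483097, running G = 3.276340

G = 3.2763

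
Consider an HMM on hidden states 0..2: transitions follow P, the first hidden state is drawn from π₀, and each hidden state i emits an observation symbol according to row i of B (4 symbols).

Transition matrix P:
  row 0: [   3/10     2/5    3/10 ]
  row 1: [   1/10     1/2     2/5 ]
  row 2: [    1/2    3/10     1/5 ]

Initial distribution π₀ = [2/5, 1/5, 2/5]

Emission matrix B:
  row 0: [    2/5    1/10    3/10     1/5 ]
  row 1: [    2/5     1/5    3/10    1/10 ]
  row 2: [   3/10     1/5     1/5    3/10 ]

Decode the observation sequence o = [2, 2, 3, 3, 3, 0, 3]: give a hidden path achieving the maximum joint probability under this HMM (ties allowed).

path = [0, 1, 2, 0, 2, 0, 2]

t=0: δ = [1.200e-01, 6.000e-02, 8.000e-02]  (obs o_0=2)
t=1: δ = [1.200e-02, 1.440e-02, 7.200e-03]  ψ = [2, 0, 0]  (obs o_1=2)
t=2: δ = [7.200e-04, 7.200e-04, 1.728e-03]  ψ = [0, 1, 1]  (obs o_2=3)
t=3: δ = [1.728e-04, 5.184e-05, 1.037e-04]  ψ = [2, 2, 2]  (obs o_3=3)
t=4: δ = [1.037e-05, 6.912e-06, 1.555e-05]  ψ = [0, 0, 0]  (obs o_4=3)
t=5: δ = [3.110e-06, 1.866e-06, 9.331e-07]  ψ = [2, 2, 0]  (obs o_5=0)
t=6: δ = [1.866e-07, 1.244e-07, 2.799e-07]  ψ = [0, 0, 0]  (obs o_6=3)
backtrack: best end state = 2; path = [0, 1, 2, 0, 2, 0, 2]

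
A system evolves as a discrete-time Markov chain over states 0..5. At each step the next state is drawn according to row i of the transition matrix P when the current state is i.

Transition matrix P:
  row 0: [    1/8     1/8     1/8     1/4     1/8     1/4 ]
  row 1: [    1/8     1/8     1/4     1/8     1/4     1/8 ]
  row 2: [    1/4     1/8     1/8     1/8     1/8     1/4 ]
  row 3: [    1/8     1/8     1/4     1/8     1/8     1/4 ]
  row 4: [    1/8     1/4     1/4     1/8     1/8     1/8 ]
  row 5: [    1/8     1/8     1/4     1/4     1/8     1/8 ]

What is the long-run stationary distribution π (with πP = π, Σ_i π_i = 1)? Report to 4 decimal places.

π = [0.1507, 0.1429, 0.2055, 0.1676, 0.1429, 0.1905]

Balance equations π_j = Σ_i π_i·P[i][j]:
  π_0 = 1/8·π_0 + 1/8·π_1 + 1/4·π_2 + 1/8·π_3 + 1/8·π_4 + 1/8·π_5
  π_1 = 1/8·π_0 + 1/8·π_1 + 1/8·π_2 + 1/8·π_3 + 1/4·π_4 + 1/8·π_5
  π_2 = 1/8·π_0 + 1/4·π_1 + 1/8·π_2 + 1/4·π_3 + 1/4·π_4 + 1/4·π_5
  π_3 = 1/4·π_0 + 1/8·π_1 + 1/8·π_2 + 1/8·π_3 + 1/8·π_4 + 1/4·π_5
  π_4 = 1/8·π_0 + 1/4·π_1 + 1/8·π_2 + 1/8·π_3 + 1/8·π_4 + 1/8·π_5
  normalize: π_0 + π_1 + π_2 + π_3 + π_4 + π_5 = 1
Solving the linear system gives exactly π = [11/73, 1/7, 15/73, 257/1533, 1/7, 4/21].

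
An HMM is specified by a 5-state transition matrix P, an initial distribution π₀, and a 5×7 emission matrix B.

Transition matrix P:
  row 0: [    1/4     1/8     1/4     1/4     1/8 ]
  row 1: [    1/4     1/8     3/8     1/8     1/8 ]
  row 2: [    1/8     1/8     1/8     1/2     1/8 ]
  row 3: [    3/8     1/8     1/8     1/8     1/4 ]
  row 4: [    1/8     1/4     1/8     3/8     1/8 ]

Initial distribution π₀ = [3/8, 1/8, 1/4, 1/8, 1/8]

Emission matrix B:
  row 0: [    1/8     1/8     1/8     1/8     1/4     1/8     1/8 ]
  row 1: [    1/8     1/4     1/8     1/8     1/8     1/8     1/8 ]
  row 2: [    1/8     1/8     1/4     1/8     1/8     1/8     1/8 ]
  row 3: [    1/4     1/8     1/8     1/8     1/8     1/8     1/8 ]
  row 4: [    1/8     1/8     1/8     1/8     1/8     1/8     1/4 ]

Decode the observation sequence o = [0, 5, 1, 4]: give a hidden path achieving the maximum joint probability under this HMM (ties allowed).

path = [0, 2, 3, 0]

t=0: δ = [4.688e-02, 1.562e-02, 3.125e-02, 3.125e-02, 1.562e-02]  (obs o_0=0)
t=1: δ = [1.465e-03, 7.324e-04, 1.465e-03, 1.953e-03, 9.766e-04]  ψ = [0, 0, 0, 2, 3]  (obs o_1=5)
t=2: δ = [9.155e-05, 6.104e-05, 4.578e-05, 9.155e-05, 6.104e-05]  ψ = [3, 3, 0, 2, 3]  (obs o_2=1)
t=3: δ = [8.583e-06, 1.907e-06, 2.861e-06, 2.861e-06, 2.861e-06]  ψ = [3, 4, 0, 0, 3]  (obs o_3=4)
backtrack: best end state = 0; path = [0, 2, 3, 0]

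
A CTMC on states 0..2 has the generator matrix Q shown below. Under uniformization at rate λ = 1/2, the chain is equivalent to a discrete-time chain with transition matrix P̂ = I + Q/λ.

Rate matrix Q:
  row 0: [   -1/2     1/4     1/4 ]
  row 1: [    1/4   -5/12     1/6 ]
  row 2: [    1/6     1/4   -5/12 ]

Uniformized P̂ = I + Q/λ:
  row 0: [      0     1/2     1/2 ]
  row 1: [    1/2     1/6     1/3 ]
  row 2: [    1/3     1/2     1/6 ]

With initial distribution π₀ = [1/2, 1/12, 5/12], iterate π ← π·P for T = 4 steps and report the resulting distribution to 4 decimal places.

t=0: π = [0.5000, 0.0833, 0.4167]
t=1: π = [0.1806, 0.4722, 0.3472]
t=2: π = [0.3519, 0.3426, 0.3056]
t=3: π = [0.2731, 0.3858, 0.3410]
t=4: π = [0.3066, 0.3714, 0.3220]

π = [0.3066, 0.3714, 0.3220]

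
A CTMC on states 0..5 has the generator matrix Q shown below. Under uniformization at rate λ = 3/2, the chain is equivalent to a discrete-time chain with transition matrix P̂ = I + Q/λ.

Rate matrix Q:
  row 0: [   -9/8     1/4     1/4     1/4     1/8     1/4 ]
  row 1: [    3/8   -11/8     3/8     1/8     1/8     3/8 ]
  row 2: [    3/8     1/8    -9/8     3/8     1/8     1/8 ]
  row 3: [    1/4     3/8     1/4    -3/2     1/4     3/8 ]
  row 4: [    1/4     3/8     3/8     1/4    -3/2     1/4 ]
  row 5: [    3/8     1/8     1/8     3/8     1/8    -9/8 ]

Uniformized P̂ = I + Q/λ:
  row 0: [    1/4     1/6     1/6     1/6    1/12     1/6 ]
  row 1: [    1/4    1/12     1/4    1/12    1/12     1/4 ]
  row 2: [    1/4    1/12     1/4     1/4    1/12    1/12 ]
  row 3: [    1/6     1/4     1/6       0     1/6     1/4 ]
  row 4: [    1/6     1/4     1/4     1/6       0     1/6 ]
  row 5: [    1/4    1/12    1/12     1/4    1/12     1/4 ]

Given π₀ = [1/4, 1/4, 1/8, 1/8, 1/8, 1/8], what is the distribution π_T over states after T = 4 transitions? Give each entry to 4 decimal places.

t=0: π = [0.2500, 0.2500, 0.1250, 0.1250, 0.1250, 0.1250]
t=1: π = [0.2292, 0.1458, 0.1979, 0.1458, 0.0833, 0.1979]
t=2: π = [0.2309, 0.1406, 0.1858, 0.1632, 0.0885, 0.1910]
t=3: π = [0.2290, 0.1445, 0.1853, 0.1591, 0.0896, 0.1924]
t=4: π = [0.2293, 0.1439, 0.1856, 0.1596, 0.0891, 0.1926]

π = [0.2293, 0.1439, 0.1856, 0.1596, 0.0891, 0.1926]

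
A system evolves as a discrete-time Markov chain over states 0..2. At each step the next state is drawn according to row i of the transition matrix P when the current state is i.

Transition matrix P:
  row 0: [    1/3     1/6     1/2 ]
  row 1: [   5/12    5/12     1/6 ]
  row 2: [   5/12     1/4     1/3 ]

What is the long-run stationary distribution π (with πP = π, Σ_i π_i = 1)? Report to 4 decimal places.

π = [0.3846, 0.2615, 0.3538]

Balance equations π_j = Σ_i π_i·P[i][j]:
  π_0 = 1/3·π_0 + 5/12·π_1 + 5/12·π_2
  π_1 = 1/6·π_0 + 5/12·π_1 + 1/4·π_2
  normalize: π_0 + π_1 + π_2 = 1
Solving the linear system gives exactly π = [5/13, 17/65, 23/65].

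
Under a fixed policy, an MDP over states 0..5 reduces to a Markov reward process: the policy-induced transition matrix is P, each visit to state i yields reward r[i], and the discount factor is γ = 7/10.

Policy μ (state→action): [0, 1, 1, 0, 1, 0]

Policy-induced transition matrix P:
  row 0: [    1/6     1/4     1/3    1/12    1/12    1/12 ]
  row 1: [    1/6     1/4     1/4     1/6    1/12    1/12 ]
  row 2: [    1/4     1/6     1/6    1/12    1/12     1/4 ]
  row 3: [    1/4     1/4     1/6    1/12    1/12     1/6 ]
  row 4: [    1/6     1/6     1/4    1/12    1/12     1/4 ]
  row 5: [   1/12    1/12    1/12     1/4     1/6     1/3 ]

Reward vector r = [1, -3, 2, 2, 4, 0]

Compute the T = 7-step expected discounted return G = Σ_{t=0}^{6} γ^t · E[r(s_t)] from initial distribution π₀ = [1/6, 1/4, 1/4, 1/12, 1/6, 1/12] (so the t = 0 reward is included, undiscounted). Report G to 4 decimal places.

t=0: π = [0.1667, 0.2500, 0.2500, 0.0833, 0.1667, 0.0833], E[r] = 0.7500, γ^t·E[r] = 0.750000, running G = 0.750000
t=1: π = [0.1875, 0.2014, 0.2222, 0.1181, 0.0903, 0.1806], E[r] = 0.6250, γ^t·E[r] = 0.437500, running G = 1.187500
t=2: π = [0.1800, 0.1939, 0.2072, 0.1302, 0.0984, 0.1904], E[r] = 0.6667, γ^t·E[r] = 0.326667, running G = 1.514167
t=3: π = [0.1789, 0.1928, 0.2052, 0.1312, 0.0992, 0.1927], E[r] = 0.6700, γ^t·E[r] = 0.229825, running G = 1.743991
t=4: π = [0.1786, 0.1925, 0.2048, 0.1315, 0.0994, 0.1932], E[r] = 0.6712, γ^t·E[r] = 0.161157, running G = 1.905148
t=5: π = [0.1786, 0.1925, 0.2047, 0.1316, 0.0994, 0.1933], E[r] = 0.6714, γ^t·E[r] = 0.112845, running G = 2.017994
t=6: π = [0.1786, 0.1924, 0.2046, 0.1316, 0.0994, 0.1933], E[r] = 0.6715, γ^t·E[r] = 0.078998, running G = 2.096992

G = 2.0970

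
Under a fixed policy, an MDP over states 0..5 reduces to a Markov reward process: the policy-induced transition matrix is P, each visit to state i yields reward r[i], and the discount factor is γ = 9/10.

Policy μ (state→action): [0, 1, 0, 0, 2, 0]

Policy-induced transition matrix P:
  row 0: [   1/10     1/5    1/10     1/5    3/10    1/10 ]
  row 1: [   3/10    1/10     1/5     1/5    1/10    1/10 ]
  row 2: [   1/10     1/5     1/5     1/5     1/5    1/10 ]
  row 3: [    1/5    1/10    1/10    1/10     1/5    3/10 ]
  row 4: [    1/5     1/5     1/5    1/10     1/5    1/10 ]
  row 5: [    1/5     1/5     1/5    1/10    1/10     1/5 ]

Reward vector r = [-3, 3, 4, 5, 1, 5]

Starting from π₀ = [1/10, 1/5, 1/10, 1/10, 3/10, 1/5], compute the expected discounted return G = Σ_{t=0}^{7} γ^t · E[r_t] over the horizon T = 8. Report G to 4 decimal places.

t=0: π = [0.1000, 0.2000, 0.1000, 0.1000, 0.3000, 0.2000], E[r] = 2.5000, γ^t·E[r] = 2.500000, running G = 2.500000
t=1: π = [0.2000, 0.1700, 0.1800, 0.1400, 0.1700, 0.1400], E[r] = 2.2000, γ^t·E[r] = 1.980000, running G = 4.480000
t=2: π = [0.1790, 0.1690, 0.1660, 0.1550, 0.1890, 0.1420], E[r] = 2.3080, γ^t·E[r] = 1.869480, running G = 6.349480
t=3: π = [0.1824, 0.1676, 0.1666, 0.1514, 0.1868, 0.1452], E[r] = 2.2918, γ^t·E[r] = 1.670722, running G = 8.020202
t=4: π = [0.1819, 0.1681, 0.1666, 0.1517, 0.1870, 0.1448], E[r] = 2.2945, γ^t·E[r] = 1.505395, running G = 9.525597
t=5: π = [0.1820, 0.1680, 0.1666, 0.1517, 0.1869, 0.1448], E[r] = 2.2940, γ^t·E[r] = 1.354598, running G = 10.880196
t=6: π = [0.1819, 0.1680, 0.1666, 0.1517, 0.1869, 0.1448], E[r] = 2.2941, γ^t·E[r] = 1.219188, running G = 12.099383
t=7: π = [0.1819, 0.1680, 0.1666, 0.1517, 0.1869, 0.1448], E[r] = 2.2941, γ^t·E[r] = 1.097260, running G = 13.196644

G = 13.1966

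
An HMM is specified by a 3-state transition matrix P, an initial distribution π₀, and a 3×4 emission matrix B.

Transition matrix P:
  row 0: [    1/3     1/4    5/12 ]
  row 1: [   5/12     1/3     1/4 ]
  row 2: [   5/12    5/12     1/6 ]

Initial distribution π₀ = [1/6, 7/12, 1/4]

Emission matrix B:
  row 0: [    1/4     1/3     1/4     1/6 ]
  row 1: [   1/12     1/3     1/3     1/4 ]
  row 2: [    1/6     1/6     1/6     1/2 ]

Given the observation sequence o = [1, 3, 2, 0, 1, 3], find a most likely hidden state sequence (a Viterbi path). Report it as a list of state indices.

path = [1, 2, 1, 0, 0, 2]

t=0: δ = [5.556e-02, 1.944e-01, 4.167e-02]  (obs o_0=1)
t=1: δ = [1.350e-02, 1.620e-02, 2.431e-02]  ψ = [1, 1, 1]  (obs o_1=3)
t=2: δ = [2.532e-03, 3.376e-03, 9.377e-04]  ψ = [2, 2, 0]  (obs o_2=2)
t=3: δ = [3.516e-04, 9.377e-05, 1.758e-04]  ψ = [1, 1, 0]  (obs o_3=0)
t=4: δ = [3.907e-05, 2.930e-05, 2.442e-05]  ψ = [0, 0, 0]  (obs o_4=1)
t=5: δ = [2.171e-06, 2.544e-06, 8.140e-06]  ψ = [0, 2, 0]  (obs o_5=3)
backtrack: best end state = 2; path = [1, 2, 1, 0, 0, 2]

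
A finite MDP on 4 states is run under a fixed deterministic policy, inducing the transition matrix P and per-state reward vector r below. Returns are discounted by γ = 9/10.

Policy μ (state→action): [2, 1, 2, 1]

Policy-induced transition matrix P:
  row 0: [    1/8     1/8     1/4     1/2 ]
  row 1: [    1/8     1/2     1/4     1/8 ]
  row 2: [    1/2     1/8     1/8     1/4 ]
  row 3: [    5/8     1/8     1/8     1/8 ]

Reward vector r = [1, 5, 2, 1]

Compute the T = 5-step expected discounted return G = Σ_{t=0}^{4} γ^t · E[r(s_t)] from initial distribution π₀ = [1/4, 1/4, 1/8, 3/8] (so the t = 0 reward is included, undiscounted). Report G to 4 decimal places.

t=0: π = [0.2500, 0.2500, 0.1250, 0.3750], E[r] = 2.1250, γ^t·E[r] = 2.125000, running G = 2.125000
t=1: π = [0.3594, 0.2188, 0.1875, 0.2344], E[r] = 2.0625, γ^t·E[r] = 1.856250, running G = 3.981250
t=2: π = [0.3125, 0.2070, 0.1973, 0.2832], E[r] = 2.0254, γ^t·E[r] = 1.640566, running G = 5.621816
t=3: π = [0.3406, 0.2026, 0.1899, 0.2668], E[r] = 2.0005, γ^t·E[r] = 1.458356, running G = 7.080172
t=4: π = [0.3297, 0.2010, 0.1929, 0.2765], E[r] = 1.9969, γ^t·E[r] = 1.310138, running G = 8.390310

G = 8.3903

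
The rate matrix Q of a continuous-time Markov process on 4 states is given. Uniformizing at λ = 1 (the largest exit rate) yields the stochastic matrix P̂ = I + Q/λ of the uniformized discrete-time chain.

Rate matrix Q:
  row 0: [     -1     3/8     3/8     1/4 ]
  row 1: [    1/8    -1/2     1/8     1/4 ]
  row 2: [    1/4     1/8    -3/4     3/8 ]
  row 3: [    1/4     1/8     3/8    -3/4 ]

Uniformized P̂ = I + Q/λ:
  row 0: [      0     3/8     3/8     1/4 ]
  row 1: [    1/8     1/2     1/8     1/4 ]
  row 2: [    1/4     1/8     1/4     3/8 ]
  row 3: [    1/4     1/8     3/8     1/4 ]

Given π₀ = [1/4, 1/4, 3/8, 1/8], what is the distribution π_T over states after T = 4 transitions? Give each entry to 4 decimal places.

π = [0.1732, 0.2693, 0.2733, 0.2842]

t=0: π = [0.2500, 0.2500, 0.3750, 0.1250]
t=1: π = [0.1563, 0.2813, 0.2656, 0.2969]
t=2: π = [0.1758, 0.2695, 0.2715, 0.2832]
t=3: π = [0.1724, 0.2700, 0.2737, 0.2839]
t=4: π = [0.1732, 0.2693, 0.2733, 0.2842]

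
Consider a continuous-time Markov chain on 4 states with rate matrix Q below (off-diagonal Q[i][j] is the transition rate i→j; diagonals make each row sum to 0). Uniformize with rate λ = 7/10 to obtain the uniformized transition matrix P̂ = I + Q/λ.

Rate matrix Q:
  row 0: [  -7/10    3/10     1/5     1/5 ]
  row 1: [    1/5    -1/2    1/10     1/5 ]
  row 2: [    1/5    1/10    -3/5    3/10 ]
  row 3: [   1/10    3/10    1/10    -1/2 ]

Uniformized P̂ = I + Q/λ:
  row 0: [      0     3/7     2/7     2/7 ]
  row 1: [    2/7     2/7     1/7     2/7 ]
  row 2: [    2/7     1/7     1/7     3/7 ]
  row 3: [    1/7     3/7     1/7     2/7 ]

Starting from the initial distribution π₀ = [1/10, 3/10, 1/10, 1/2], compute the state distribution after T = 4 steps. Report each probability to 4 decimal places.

π = [0.1879, 0.3325, 0.1696, 0.3100]

t=0: π = [0.1000, 0.3000, 0.1000, 0.5000]
t=1: π = [0.1857, 0.3571, 0.1571, 0.3000]
t=2: π = [0.1898, 0.3327, 0.1694, 0.3082]
t=3: π = [0.1875, 0.3327, 0.1700, 0.3099]
t=4: π = [0.1879, 0.3325, 0.1696, 0.3100]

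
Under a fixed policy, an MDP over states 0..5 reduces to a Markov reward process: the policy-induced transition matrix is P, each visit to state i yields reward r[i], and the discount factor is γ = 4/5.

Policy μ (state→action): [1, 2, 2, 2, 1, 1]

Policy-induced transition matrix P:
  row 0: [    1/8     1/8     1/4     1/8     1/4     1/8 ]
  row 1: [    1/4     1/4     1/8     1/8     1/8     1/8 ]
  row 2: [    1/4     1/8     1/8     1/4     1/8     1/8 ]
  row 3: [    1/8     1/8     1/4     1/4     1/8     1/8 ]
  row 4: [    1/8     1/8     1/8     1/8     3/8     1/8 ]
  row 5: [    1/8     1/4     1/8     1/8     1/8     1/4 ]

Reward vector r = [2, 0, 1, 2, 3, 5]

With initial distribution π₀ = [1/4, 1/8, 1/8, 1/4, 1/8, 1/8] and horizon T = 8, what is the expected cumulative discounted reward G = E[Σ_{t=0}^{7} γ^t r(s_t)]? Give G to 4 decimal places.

t=0: π = [0.2500, 0.1250, 0.1250, 0.2500, 0.1250, 0.1250], E[r] = 2.1250, γ^t·E[r] = 2.125000, running G = 2.125000
t=1: π = [0.1563, 0.1563, 0.1875, 0.1719, 0.1875, 0.1406], E[r] = 2.1094, γ^t·E[r] = 1.687500, running G = 3.812500
t=2: π = [0.1680, 0.1621, 0.1660, 0.1699, 0.1914, 0.1426], E[r] = 2.1289, γ^t·E[r] = 1.362500, running G = 5.175000
t=3: π = [0.1660, 0.1631, 0.1672, 0.1670, 0.1938, 0.1428], E[r] = 2.1289, γ^t·E[r] = 1.090000, running G = 6.265000
t=4: π = [0.1663, 0.1632, 0.1666, 0.1668, 0.1942, 0.1429], E[r] = 2.1297, γ^t·E[r] = 0.872313, running G = 7.137313
t=5: π = [0.1662, 0.1633, 0.1666, 0.1667, 0.1943, 0.1429], E[r] = 2.1298, γ^t·E[r] = 0.697878, running G = 7.835190
t=6: π = [0.1662, 0.1633, 0.1666, 0.1667, 0.1944, 0.1429], E[r] = 2.1298, γ^t·E[r] = 0.558312, running G = 8.393502
t=7: π = [0.1662, 0.1633, 0.1666, 0.1667, 0.1944, 0.1429], E[r] = 2.1298, γ^t·E[r] = 0.446651, running G = 8.840153

G = 8.8402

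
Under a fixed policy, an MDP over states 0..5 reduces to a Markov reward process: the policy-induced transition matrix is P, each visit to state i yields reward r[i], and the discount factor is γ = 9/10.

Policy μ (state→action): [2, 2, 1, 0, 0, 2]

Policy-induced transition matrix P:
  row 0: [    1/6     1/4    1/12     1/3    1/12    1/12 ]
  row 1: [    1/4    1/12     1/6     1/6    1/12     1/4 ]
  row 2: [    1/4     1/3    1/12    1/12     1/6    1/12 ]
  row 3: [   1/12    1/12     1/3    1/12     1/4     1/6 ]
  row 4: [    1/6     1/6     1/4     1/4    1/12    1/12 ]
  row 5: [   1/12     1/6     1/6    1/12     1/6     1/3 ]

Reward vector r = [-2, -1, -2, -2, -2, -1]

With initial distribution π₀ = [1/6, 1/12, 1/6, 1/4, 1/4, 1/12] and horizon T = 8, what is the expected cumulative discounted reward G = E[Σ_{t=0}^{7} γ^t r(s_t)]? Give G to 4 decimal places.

t=0: π = [0.1667, 0.0833, 0.1667, 0.2500, 0.2500, 0.0833], E[r] = -1.8333, γ^t·E[r] = -1.833333, running G = -1.833333
t=1: π = [0.1597, 0.1806, 0.2014, 0.1736, 0.1458, 0.1389], E[r] = -1.6806, γ^t·E[r] = -1.512500, running G = -3.345833
t=2: π = [0.1725, 0.1840, 0.1777, 0.1626, 0.1406, 0.1626], E[r] = -1.6534, γ^t·E[r] = -1.339219, running G = -4.685052
t=3: π = [0.1697, 0.1818, 0.1763, 0.1652, 0.1388, 0.1682], E[r] = -1.6500, γ^t·E[r] = -1.202871, running G = -5.887923
t=4: π = [0.1687, 0.1813, 0.1769, 0.1640, 0.1396, 0.1694], E[r] = -1.6493, γ^t·E[r] = -1.082088, running G = -6.970011
t=5: π = [0.1687, 0.1814, 0.1768, 0.1639, 0.1395, 0.1696], E[r] = -1.6490, γ^t·E[r] = -0.973708, running G = -7.943719
t=6: π = [0.1687, 0.1814, 0.1768, 0.1639, 0.1395, 0.1696], E[r] = -1.6490, γ^t·E[r] = -0.876321, running G = -8.820040
t=7: π = [0.1687, 0.1814, 0.1768, 0.1639, 0.1395, 0.1696], E[r] = -1.6489, γ^t·E[r] = -0.788685, running G = -9.608726

G = -9.6087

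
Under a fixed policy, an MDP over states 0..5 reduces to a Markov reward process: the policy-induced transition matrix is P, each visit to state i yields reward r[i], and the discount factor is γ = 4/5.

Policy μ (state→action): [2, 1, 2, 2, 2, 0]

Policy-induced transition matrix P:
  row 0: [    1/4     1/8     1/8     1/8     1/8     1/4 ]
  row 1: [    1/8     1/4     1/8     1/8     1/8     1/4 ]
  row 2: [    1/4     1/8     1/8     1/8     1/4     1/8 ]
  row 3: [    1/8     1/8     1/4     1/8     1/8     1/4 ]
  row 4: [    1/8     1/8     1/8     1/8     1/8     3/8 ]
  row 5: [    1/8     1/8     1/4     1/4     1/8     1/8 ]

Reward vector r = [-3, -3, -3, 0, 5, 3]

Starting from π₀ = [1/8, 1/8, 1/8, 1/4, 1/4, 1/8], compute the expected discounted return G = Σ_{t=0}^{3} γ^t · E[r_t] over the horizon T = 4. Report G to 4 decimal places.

G = 0.4658

t=0: π = [0.1250, 0.1250, 0.1250, 0.2500, 0.2500, 0.1250], E[r] = 0.5000, γ^t·E[r] = 0.500000, running G = 0.500000
t=1: π = [0.1563, 0.1406, 0.1719, 0.1406, 0.1406, 0.2500], E[r] = 0.0469, γ^t·E[r] = 0.037500, running G = 0.537500
t=2: π = [0.1660, 0.1426, 0.1738, 0.1563, 0.1465, 0.2148], E[r] = -0.0703, γ^t·E[r] = -0.045000, running G = 0.492500
t=3: π = [0.1675, 0.1428, 0.1714, 0.1519, 0.1467, 0.2197], E[r] = -0.0522, γ^t·E[r] = -0.026750, running G = 0.465750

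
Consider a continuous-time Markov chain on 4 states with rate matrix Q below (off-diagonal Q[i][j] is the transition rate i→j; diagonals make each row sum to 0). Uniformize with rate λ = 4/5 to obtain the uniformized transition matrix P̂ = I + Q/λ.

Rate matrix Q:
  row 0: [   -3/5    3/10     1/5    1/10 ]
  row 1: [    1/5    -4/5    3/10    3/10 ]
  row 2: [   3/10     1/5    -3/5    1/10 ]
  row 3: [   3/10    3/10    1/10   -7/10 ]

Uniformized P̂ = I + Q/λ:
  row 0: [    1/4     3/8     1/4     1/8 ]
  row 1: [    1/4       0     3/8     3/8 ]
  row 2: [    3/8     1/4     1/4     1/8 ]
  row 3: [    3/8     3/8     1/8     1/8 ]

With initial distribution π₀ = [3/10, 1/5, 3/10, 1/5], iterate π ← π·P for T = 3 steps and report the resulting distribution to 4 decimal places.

π = [0.3064, 0.2504, 0.2568, 0.1863]

t=0: π = [0.3000, 0.2000, 0.3000, 0.2000]
t=1: π = [0.3125, 0.2625, 0.2500, 0.1750]
t=2: π = [0.3031, 0.2453, 0.2609, 0.1906]
t=3: π = [0.3064, 0.2504, 0.2568, 0.1863]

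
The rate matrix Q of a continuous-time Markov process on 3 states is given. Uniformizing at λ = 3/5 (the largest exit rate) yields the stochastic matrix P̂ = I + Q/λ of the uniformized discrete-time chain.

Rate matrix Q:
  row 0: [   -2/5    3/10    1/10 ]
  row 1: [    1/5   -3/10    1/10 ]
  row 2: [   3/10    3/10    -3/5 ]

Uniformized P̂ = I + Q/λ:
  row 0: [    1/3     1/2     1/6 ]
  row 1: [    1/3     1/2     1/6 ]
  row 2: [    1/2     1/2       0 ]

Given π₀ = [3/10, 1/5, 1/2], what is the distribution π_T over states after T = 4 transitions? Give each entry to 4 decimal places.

t=0: π = [0.3000, 0.2000, 0.5000]
t=1: π = [0.4167, 0.5000, 0.0833]
t=2: π = [0.3472, 0.5000, 0.1528]
t=3: π = [0.3588, 0.5000, 0.1412]
t=4: π = [0.3569, 0.5000, 0.1431]

π = [0.3569, 0.5000, 0.1431]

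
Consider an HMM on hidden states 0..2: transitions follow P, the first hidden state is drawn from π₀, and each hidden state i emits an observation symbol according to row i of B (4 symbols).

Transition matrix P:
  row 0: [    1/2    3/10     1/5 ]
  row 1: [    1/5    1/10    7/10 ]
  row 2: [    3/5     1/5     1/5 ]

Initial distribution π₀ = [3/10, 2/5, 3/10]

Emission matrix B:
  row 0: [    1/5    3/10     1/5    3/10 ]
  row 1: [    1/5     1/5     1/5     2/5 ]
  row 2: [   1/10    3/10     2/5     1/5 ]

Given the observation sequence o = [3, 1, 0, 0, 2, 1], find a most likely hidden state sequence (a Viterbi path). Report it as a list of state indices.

path = [1, 2, 0, 1, 2, 0]

t=0: δ = [9.000e-02, 1.600e-01, 6.000e-02]  (obs o_0=3)
t=1: δ = [1.350e-02, 5.400e-03, 3.360e-02]  ψ = [0, 0, 1]  (obs o_1=1)
t=2: δ = [4.032e-03, 1.344e-03, 6.720e-04]  ψ = [2, 2, 2]  (obs o_2=0)
t=3: δ = [4.032e-04, 2.419e-04, 9.408e-05]  ψ = [0, 0, 1]  (obs o_3=0)
t=4: δ = [4.032e-05, 2.419e-05, 6.774e-05]  ψ = [0, 0, 1]  (obs o_4=2)
t=5: δ = [1.219e-05, 2.710e-06, 5.080e-06]  ψ = [2, 2, 1]  (obs o_5=1)
backtrack: best end state = 0; path = [1, 2, 0, 1, 2, 0]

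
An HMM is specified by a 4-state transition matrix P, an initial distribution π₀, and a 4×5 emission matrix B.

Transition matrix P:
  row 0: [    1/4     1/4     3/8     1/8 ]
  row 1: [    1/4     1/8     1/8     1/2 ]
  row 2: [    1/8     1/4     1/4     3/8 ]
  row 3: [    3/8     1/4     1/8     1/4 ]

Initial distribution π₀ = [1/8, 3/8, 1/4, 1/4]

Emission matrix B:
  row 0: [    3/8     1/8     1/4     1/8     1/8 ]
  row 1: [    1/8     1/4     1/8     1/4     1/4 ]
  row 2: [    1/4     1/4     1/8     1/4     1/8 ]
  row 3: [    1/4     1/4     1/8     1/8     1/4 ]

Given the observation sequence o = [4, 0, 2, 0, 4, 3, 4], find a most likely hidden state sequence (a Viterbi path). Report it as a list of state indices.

t=0: δ = [1.562e-02, 9.375e-02, 3.125e-02, 6.250e-02]  (obs o_0=4)
t=1: δ = [8.789e-03, 1.953e-03, 2.930e-03, 1.172e-02]  ψ = [1, 3, 1, 1]  (obs o_1=0)
t=2: δ = [1.099e-03, 3.662e-04, 4.120e-04, 3.662e-04]  ψ = [3, 3, 0, 3]  (obs o_2=2)
t=3: δ = [1.030e-04, 3.433e-05, 1.030e-04, 4.578e-05]  ψ = [0, 0, 0, 1]  (obs o_3=0)
t=4: δ = [3.219e-06, 6.437e-06, 4.828e-06, 9.656e-06]  ψ = [0, 0, 0, 2]  (obs o_4=4)
t=5: δ = [4.526e-07, 6.035e-07, 3.017e-07, 4.023e-07]  ψ = [3, 3, 0, 1]  (obs o_5=3)
t=6: δ = [1.886e-08, 2.829e-08, 2.122e-08, 7.544e-08]  ψ = [1, 0, 0, 1]  (obs o_6=4)
backtrack: best end state = 3; path = [1, 3, 0, 2, 3, 1, 3]

path = [1, 3, 0, 2, 3, 1, 3]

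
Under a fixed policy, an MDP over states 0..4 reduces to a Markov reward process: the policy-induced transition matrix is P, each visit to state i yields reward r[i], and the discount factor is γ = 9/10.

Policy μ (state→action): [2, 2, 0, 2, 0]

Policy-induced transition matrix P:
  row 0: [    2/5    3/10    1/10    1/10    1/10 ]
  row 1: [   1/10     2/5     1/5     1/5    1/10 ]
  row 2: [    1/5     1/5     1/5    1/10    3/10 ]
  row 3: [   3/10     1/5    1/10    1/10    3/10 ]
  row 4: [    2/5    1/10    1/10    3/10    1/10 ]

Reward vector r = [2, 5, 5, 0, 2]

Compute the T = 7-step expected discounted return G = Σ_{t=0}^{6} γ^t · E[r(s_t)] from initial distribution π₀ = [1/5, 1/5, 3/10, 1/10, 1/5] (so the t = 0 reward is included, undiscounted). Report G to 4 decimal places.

G = 15.4506

t=0: π = [0.2000, 0.2000, 0.3000, 0.1000, 0.2000], E[r] = 3.3000, γ^t·E[r] = 3.300000, running G = 3.300000
t=1: π = [0.2700, 0.2400, 0.1500, 0.1600, 0.1800], E[r] = 2.8500, γ^t·E[r] = 2.565000, running G = 5.865000
t=2: π = [0.2820, 0.2570, 0.1390, 0.1600, 0.1620], E[r] = 2.8680, γ^t·E[r] = 2.323080, running G = 8.188080
t=3: π = [0.2791, 0.2634, 0.1396, 0.1581, 0.1598], E[r] = 2.8928, γ^t·E[r] = 2.108851, running G = 10.296931
t=4: π = [0.2773, 0.2646, 0.1403, 0.1583, 0.1595], E[r] = 2.8981, γ^t·E[r] = 1.901463, running G = 12.198394
t=5: π = [0.2767, 0.2647, 0.1405, 0.1584, 0.1597], E[r] = 2.8988, γ^t·E[r] = 1.711721, running G = 13.910115
t=6: π = [0.2767, 0.2646, 0.1405, 0.1584, 0.1598], E[r] = 2.8986, γ^t·E[r] = 1.540460, running G = 15.450575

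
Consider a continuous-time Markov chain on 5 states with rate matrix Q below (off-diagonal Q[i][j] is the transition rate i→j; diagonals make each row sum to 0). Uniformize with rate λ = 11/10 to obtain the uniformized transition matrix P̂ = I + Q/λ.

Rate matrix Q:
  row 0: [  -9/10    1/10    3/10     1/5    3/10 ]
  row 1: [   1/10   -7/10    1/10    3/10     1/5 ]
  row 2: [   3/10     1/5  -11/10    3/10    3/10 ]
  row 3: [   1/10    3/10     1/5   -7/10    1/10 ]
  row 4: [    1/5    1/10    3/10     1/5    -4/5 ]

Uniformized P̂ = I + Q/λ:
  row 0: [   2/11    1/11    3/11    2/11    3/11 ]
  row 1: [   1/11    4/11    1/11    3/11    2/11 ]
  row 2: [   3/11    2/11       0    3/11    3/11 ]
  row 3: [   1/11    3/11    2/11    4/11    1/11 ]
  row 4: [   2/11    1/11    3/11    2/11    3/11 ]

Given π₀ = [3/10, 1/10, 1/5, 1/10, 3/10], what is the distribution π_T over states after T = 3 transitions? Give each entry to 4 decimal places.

t=0: π = [0.3000, 0.1000, 0.2000, 0.1000, 0.3000]
t=1: π = [0.1818, 0.1545, 0.1909, 0.2273, 0.2455]
t=2: π = [0.1645, 0.1917, 0.1719, 0.2545, 0.2174]
t=3: π = [0.1569, 0.2051, 0.1678, 0.2612, 0.2090]

π = [0.1569, 0.2051, 0.1678, 0.2612, 0.2090]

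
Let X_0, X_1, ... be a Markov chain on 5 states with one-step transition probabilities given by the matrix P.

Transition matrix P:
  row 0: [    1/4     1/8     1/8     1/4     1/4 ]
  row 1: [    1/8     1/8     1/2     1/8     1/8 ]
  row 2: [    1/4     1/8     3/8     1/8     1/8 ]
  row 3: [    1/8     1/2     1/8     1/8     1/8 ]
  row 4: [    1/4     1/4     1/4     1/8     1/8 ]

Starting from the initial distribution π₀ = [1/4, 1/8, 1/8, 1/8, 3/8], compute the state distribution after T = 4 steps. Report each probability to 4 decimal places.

t=0: π = [0.2500, 0.1250, 0.1250, 0.1250, 0.3750]
t=1: π = [0.2188, 0.2188, 0.2500, 0.1563, 0.1563]
t=2: π = [0.2031, 0.2031, 0.2891, 0.1523, 0.1523]
t=3: π = [0.2056, 0.2012, 0.2925, 0.1504, 0.1504]
t=4: π = [0.2061, 0.2002, 0.2924, 0.1507, 0.1507]

π = [0.2061, 0.2002, 0.2924, 0.1507, 0.1507]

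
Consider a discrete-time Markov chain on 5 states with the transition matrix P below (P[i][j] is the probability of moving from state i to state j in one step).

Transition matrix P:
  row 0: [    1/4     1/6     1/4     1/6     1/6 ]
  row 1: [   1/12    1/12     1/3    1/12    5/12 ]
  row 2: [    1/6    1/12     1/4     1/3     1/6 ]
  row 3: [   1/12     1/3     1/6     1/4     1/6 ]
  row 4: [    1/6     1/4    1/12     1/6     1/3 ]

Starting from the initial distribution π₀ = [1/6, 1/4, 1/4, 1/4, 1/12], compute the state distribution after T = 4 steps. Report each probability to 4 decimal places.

t=0: π = [0.1667, 0.2500, 0.2500, 0.2500, 0.0833]
t=1: π = [0.1389, 0.1736, 0.2361, 0.2083, 0.2431]
t=2: π = [0.1464, 0.1875, 0.2066, 0.2089, 0.2506]
t=3: π = [0.1458, 0.1895, 0.2065, 0.2029, 0.2553]
t=4: π = [0.1461, 0.1888, 0.2063, 0.2022, 0.2566]

π = [0.1461, 0.1888, 0.2063, 0.2022, 0.2566]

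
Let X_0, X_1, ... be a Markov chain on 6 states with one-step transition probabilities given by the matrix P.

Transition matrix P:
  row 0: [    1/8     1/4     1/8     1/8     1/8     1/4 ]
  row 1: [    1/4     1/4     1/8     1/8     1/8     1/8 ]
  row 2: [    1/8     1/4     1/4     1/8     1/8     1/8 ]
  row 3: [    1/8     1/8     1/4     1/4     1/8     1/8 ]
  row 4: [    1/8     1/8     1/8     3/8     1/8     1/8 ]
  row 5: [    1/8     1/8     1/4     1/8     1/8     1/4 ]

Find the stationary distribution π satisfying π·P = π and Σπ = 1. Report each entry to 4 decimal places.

Balance equations π_j = Σ_i π_i·P[i][j]:
  π_0 = 1/8·π_0 + 1/4·π_1 + 1/8·π_2 + 1/8·π_3 + 1/8·π_4 + 1/8·π_5
  π_1 = 1/4·π_0 + 1/4·π_1 + 1/4·π_2 + 1/8·π_3 + 1/8·π_4 + 1/8·π_5
  π_2 = 1/8·π_0 + 1/8·π_1 + 1/4·π_2 + 1/4·π_3 + 1/8·π_4 + 1/4·π_5
  π_3 = 1/8·π_0 + 1/8·π_1 + 1/8·π_2 + 1/4·π_3 + 3/8·π_4 + 1/8·π_5
  π_4 = 1/8·π_0 + 1/8·π_1 + 1/8·π_2 + 1/8·π_3 + 1/8·π_4 + 1/8·π_5
  normalize: π_0 + π_1 + π_2 + π_3 + π_4 + π_5 = 1
Solving the linear system gives exactly π = [535/3592, 86/449, 689/3592, 5/28, 1/8, 4127/25144].

π = [0.1489, 0.1915, 0.1918, 0.1786, 0.1250, 0.1641]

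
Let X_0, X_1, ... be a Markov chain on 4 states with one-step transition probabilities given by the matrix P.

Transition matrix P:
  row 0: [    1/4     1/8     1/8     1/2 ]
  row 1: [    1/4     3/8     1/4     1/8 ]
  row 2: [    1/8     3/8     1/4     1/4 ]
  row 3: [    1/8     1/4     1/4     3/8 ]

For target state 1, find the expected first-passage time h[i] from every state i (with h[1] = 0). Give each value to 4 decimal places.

h = [4.4444, 0.0000, 3.3504, 3.8291]

First-step conditioning: h[1] = 0; for i ≠ 1, h[i] = 1 + Σ_k P[i][k]·h[k].
  h[0] = 1 + 1/4·h[0] + 1/8·h[2] + 1/2·h[3]
  h[2] = 1 + 1/8·h[0] + 1/4·h[2] + 1/4·h[3]
  h[3] = 1 + 1/8·h[0] + 1/4·h[2] + 3/8·h[3]
Solving the 3×3 linear system over states ≠ 1 gives exactly h = [40/9, 0, 392/117, 448/117] (h[1] = 0 is the target).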